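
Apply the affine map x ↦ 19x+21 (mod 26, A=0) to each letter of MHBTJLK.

PYOSKWD

M(12): 19·12+21=249≡15 → P
H(7): 19·7+21=154≡24 → Y
B(1): 19·1+21=40≡14 → O
T(19): 19·19+21=382≡18 → S
J(9): 19·9+21=192≡10 → K
L(11): 19·11+21=230≡22 → W
K(10): 19·10+21=211≡3 → D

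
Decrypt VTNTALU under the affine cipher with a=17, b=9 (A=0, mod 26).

The inverse of 17 mod 26 is 23, since 17·23=391≡1. Apply D(y)=23·(y−9) mod 26:
V(21): 23·(21−9)=276≡16 → Q
T(19): 23·(19−9)=230≡22 → W
N(13): 23·(13−9)=92≡14 → O
T(19): 23·(19−9)=230≡22 → W
A(0): 23·(0−9)=-207≡1 → B
L(11): 23·(11−9)=46≡20 → U
U(20): 23·(20−9)=253≡19 → T

QWOWBUT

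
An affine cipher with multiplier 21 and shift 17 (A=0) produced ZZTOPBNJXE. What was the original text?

OOKLQYGMEN

The inverse of 21 mod 26 is 5, since 21·5=105≡1. Apply D(y)=5·(y−17) mod 26:
Z(25): 5·(25−17)=40≡14 → O
Z(25): 5·(25−17)=40≡14 → O
T(19): 5·(19−17)=10 → K
O(14): 5·(14−17)=-15≡11 → L
P(15): 5·(15−17)=-10≡16 → Q
B(1): 5·(1−17)=-80≡24 → Y
N(13): 5·(13−17)=-20≡6 → G
J(9): 5·(9−17)=-40≡12 → M
X(23): 5·(23−17)=30≡4 → E
E(4): 5·(4−17)=-65≡13 → N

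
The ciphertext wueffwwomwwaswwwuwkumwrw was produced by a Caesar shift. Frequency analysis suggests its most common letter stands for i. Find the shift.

14

The most frequent ciphertext letter is w (appears 11 times).
w is position 22; i is position 8.
Shift = 14.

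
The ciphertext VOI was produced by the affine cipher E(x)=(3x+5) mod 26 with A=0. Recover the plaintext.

The inverse of 3 mod 26 is 9, since 3·9=27≡1. Apply D(y)=9·(y−5) mod 26:
V(21): 9·(21−5)=144≡14 → O
O(14): 9·(14−5)=81≡3 → D
I(8): 9·(8−5)=27≡1 → B

ODB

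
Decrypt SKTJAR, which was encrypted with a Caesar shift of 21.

S(18): 18−21=-3≡23 → X
K(10): 10−21=-11≡15 → P
T(19): 19−21=-2≡24 → Y
J(9): 9−21=-12≡14 → O
A(0): 0−21=-21≡5 → F
R(17): 17−21=-4≡22 → W

XPYOFW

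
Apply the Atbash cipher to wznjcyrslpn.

damqxbihokm

w(22) → d(3)
z(25) → a(0)
n(13) → m(12)
j(9) → q(16)
c(2) → x(23)
y(24) → b(1)
r(17) → i(8)
s(18) → h(7)
l(11) → o(14)
p(15) → k(10)
n(13) → m(12)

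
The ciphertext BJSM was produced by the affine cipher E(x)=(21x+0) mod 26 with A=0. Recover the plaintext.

The inverse of 21 mod 26 is 5, since 21·5=105≡1. Apply D(y)=5·(y−0) mod 26:
B(1): 5·(1−0)=5 → F
J(9): 5·(9−0)=45≡19 → T
S(18): 5·(18−0)=90≡12 → M
M(12): 5·(12−0)=60≡8 → I

FTMI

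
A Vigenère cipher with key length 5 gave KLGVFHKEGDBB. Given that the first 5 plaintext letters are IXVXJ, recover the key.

Subtract each crib letter from the matching ciphertext letter (mod 26):
K(10)−I(8)=2 → C
L(11)−X(23)=-12≡14 → O
G(6)−V(21)=-15≡11 → L
V(21)−X(23)=-2≡24 → Y
F(5)−J(9)=-4≡22 → W

COLYW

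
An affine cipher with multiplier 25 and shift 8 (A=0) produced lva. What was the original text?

xni

The inverse of 25 mod 26 is 25, since 25·25=625≡1. Apply D(y)=25·(y−8) mod 26:
l(11): 25·(11−8)=75≡23 → x
v(21): 25·(21−8)=325≡13 → n
a(0): 25·(0−8)=-200≡8 → i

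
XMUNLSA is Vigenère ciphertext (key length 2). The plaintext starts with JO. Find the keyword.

Subtract each crib letter from the matching ciphertext letter (mod 26):
X(23)−J(9)=14 → O
M(12)−O(14)=-2≡24 → Y

OY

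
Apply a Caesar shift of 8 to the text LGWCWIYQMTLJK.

L(11): 11+8=19 → T
G(6): 6+8=14 → O
W(22): 22+8=30≡4 → E
C(2): 2+8=10 → K
W(22): 22+8=30≡4 → E
I(8): 8+8=16 → Q
Y(24): 24+8=32≡6 → G
Q(16): 16+8=24 → Y
M(12): 12+8=20 → U
T(19): 19+8=27≡1 → B
L(11): 11+8=19 → T
J(9): 9+8=17 → R
K(10): 10+8=18 → S

TOEKEQGYUBTRS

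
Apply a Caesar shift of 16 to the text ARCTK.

QHSJA

A(0): 0+16=16 → Q
R(17): 17+16=33≡7 → H
C(2): 2+16=18 → S
T(19): 19+16=35≡9 → J
K(10): 10+16=26≡0 → A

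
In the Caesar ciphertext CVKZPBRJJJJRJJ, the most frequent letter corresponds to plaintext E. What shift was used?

The most frequent ciphertext letter is J (appears 6 times).
J is position 9; E is position 4.
Shift = 5.

5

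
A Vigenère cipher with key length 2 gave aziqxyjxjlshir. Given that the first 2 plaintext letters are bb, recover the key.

zy

Subtract each crib letter from the matching ciphertext letter (mod 26):
a(0)−b(1)=-1≡25 → z
z(25)−b(1)=24 → y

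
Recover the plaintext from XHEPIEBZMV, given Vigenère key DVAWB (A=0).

UMETHBGZQU

Repeat the key across the ciphertext: DVAWBDVAWB
X(23)−D(3): 20 → U
H(7)−V(21): -14≡12 → M
E(4)−A(0): 4 → E
P(15)−W(22): -7≡19 → T
I(8)−B(1): 7 → H
E(4)−D(3): 1 → B
B(1)−V(21): -20≡6 → G
Z(25)−A(0): 25 → Z
M(12)−W(22): -10≡16 → Q
V(21)−B(1): 20 → U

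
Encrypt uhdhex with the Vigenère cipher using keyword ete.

yahlxb

Repeat the key across the message: eteete
u(20)+e(4): 24 → y
h(7)+t(19): 26≡0 → a
d(3)+e(4): 7 → h
h(7)+e(4): 11 → l
e(4)+t(19): 23 → x
x(23)+e(4): 27≡1 → b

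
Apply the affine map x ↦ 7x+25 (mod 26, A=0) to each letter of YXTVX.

Y(24): 7·24+25=193≡11 → L
X(23): 7·23+25=186≡4 → E
T(19): 7·19+25=158≡2 → C
V(21): 7·21+25=172≡16 → Q
X(23): 7·23+25=186≡4 → E

LECQE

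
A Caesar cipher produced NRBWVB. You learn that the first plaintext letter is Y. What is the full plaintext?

From the crib: N(13)−Y(24)=-11≡15, so the shift is 15.
Subtract 15 from each ciphertext letter:
N(13): 13−15=-2≡24 → Y
R(17): 17−15=2 → C
B(1): 1−15=-14≡12 → M
W(22): 22−15=7 → H
V(21): 21−15=6 → G
B(1): 1−15=-14≡12 → M

YCMHGM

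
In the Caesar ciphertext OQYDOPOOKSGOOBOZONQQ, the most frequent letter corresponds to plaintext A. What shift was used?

The most frequent ciphertext letter is O (appears 8 times).
O is position 14; A is position 0.
Shift = 14.

14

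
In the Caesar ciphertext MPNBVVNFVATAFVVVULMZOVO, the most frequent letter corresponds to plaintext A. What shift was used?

21

The most frequent ciphertext letter is V (appears 7 times).
V is position 21; A is position 0.
Shift = 21.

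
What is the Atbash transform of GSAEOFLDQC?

G(6) → T(19)
S(18) → H(7)
A(0) → Z(25)
E(4) → V(21)
O(14) → L(11)
F(5) → U(20)
L(11) → O(14)
D(3) → W(22)
Q(16) → J(9)
C(2) → X(23)

THZVLUOWJX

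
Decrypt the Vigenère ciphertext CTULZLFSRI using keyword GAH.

Repeat the key across the ciphertext: GAHGAHGAHG
C(2)−G(6): -4≡22 → W
T(19)−A(0): 19 → T
U(20)−H(7): 13 → N
L(11)−G(6): 5 → F
Z(25)−A(0): 25 → Z
L(11)−H(7): 4 → E
F(5)−G(6): -1≡25 → Z
S(18)−A(0): 18 → S
R(17)−H(7): 10 → K
I(8)−G(6): 2 → C

WTNFZEZSKC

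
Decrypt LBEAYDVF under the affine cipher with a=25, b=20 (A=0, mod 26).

The inverse of 25 mod 26 is 25, since 25·25=625≡1. Apply D(y)=25·(y−20) mod 26:
L(11): 25·(11−20)=-225≡9 → J
B(1): 25·(1−20)=-475≡19 → T
E(4): 25·(4−20)=-400≡16 → Q
A(0): 25·(0−20)=-500≡20 → U
Y(24): 25·(24−20)=100≡22 → W
D(3): 25·(3−20)=-425≡17 → R
V(21): 25·(21−20)=25 → Z
F(5): 25·(5−20)=-375≡15 → P

JTQUWRZP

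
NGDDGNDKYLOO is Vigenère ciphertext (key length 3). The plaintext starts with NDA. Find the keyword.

ADD

Subtract each crib letter from the matching ciphertext letter (mod 26):
N(13)−N(13)=0 → A
G(6)−D(3)=3 → D
D(3)−A(0)=3 → D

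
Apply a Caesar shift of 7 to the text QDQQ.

Q(16): 16+7=23 → X
D(3): 3+7=10 → K
Q(16): 16+7=23 → X
Q(16): 16+7=23 → X

XKXX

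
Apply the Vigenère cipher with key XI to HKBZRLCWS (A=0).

ESYHOTZEP

Repeat the key across the message: XIXIXIXIX
H(7)+X(23): 30≡4 → E
K(10)+I(8): 18 → S
B(1)+X(23): 24 → Y
Z(25)+I(8): 33≡7 → H
R(17)+X(23): 40≡14 → O
L(11)+I(8): 19 → T
C(2)+X(23): 25 → Z
W(22)+I(8): 30≡4 → E
S(18)+X(23): 41≡15 → P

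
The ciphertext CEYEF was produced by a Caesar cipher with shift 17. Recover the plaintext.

LNHNO

C(2): 2−17=-15≡11 → L
E(4): 4−17=-13≡13 → N
Y(24): 24−17=7 → H
E(4): 4−17=-13≡13 → N
F(5): 5−17=-12≡14 → O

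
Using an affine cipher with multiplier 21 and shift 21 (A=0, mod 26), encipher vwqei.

uptbh

v(21): 21·21+21=462≡20 → u
w(22): 21·22+21=483≡15 → p
q(16): 21·16+21=357≡19 → t
e(4): 21·4+21=105≡1 → b
i(8): 21·8+21=189≡7 → h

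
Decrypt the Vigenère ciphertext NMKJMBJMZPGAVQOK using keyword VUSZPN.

Repeat the key across the ciphertext: VUSZPNVUSZPNVUSZ
N(13)−V(21): -8≡18 → S
M(12)−U(20): -8≡18 → S
K(10)−S(18): -8≡18 → S
J(9)−Z(25): -16≡10 → K
M(12)−P(15): -3≡23 → X
B(1)−N(13): -12≡14 → O
J(9)−V(21): -12≡14 → O
M(12)−U(20): -8≡18 → S
Z(25)−S(18): 7 → H
P(15)−Z(25): -10≡16 → Q
G(6)−P(15): -9≡17 → R
A(0)−N(13): -13≡13 → N
V(21)−V(21): 0 → A
Q(16)−U(20): -4≡22 → W
O(14)−S(18): -4≡22 → W
K(10)−Z(25): -15≡11 → L

SSSKXOOSHQRNAWWL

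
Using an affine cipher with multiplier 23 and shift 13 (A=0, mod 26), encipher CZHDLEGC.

HQSEGBVH

C(2): 23·2+13=59≡7 → H
Z(25): 23·25+13=588≡16 → Q
H(7): 23·7+13=174≡18 → S
D(3): 23·3+13=82≡4 → E
L(11): 23·11+13=266≡6 → G
E(4): 23·4+13=105≡1 → B
G(6): 23·6+13=151≡21 → V
C(2): 23·2+13=59≡7 → H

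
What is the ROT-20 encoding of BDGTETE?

VXANYNY

B(1): 1+20=21 → V
D(3): 3+20=23 → X
G(6): 6+20=26≡0 → A
T(19): 19+20=39≡13 → N
E(4): 4+20=24 → Y
T(19): 19+20=39≡13 → N
E(4): 4+20=24 → Y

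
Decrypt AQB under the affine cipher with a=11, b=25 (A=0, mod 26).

TLM

The inverse of 11 mod 26 is 19, since 11·19=209≡1. Apply D(y)=19·(y−25) mod 26:
A(0): 19·(0−25)=-475≡19 → T
Q(16): 19·(16−25)=-171≡11 → L
B(1): 19·(1−25)=-456≡12 → M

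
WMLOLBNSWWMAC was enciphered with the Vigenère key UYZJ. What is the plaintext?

COMFRDOJCYNRI

Repeat the key across the ciphertext: UYZJUYZJUYZJU
W(22)−U(20): 2 → C
M(12)−Y(24): -12≡14 → O
L(11)−Z(25): -14≡12 → M
O(14)−J(9): 5 → F
L(11)−U(20): -9≡17 → R
B(1)−Y(24): -23≡3 → D
N(13)−Z(25): -12≡14 → O
S(18)−J(9): 9 → J
W(22)−U(20): 2 → C
W(22)−Y(24): -2≡24 → Y
M(12)−Z(25): -13≡13 → N
A(0)−J(9): -9≡17 → R
C(2)−U(20): -18≡8 → I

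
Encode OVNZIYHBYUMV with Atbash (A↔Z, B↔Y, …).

LEMARBSYBFNE

O(14) → L(11)
V(21) → E(4)
N(13) → M(12)
Z(25) → A(0)
I(8) → R(17)
Y(24) → B(1)
H(7) → S(18)
B(1) → Y(24)
Y(24) → B(1)
U(20) → F(5)
M(12) → N(13)
V(21) → E(4)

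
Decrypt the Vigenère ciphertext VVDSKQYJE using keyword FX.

Repeat the key across the ciphertext: FXFXFXFXF
V(21)−F(5): 16 → Q
V(21)−X(23): -2≡24 → Y
D(3)−F(5): -2≡24 → Y
S(18)−X(23): -5≡21 → V
K(10)−F(5): 5 → F
Q(16)−X(23): -7≡19 → T
Y(24)−F(5): 19 → T
J(9)−X(23): -14≡12 → M
E(4)−F(5): -1≡25 → Z

QYYVFTTMZ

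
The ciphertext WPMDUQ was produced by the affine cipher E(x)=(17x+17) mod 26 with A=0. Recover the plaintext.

The inverse of 17 mod 26 is 23, since 17·23=391≡1. Apply D(y)=23·(y−17) mod 26:
W(22): 23·(22−17)=115≡11 → L
P(15): 23·(15−17)=-46≡6 → G
M(12): 23·(12−17)=-115≡15 → P
D(3): 23·(3−17)=-322≡16 → Q
U(20): 23·(20−17)=69≡17 → R
Q(16): 23·(16−17)=-23≡3 → D

LGPQRD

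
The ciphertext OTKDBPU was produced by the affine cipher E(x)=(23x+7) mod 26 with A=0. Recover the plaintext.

PWZKCGN

The inverse of 23 mod 26 is 17, since 23·17=391≡1. Apply D(y)=17·(y−7) mod 26:
O(14): 17·(14−7)=119≡15 → P
T(19): 17·(19−7)=204≡22 → W
K(10): 17·(10−7)=51≡25 → Z
D(3): 17·(3−7)=-68≡10 → K
B(1): 17·(1−7)=-102≡2 → C
P(15): 17·(15−7)=136≡6 → G
U(20): 17·(20−7)=221≡13 → N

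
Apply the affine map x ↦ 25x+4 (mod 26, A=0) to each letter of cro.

c(2): 25·2+4=54≡2 → c
r(17): 25·17+4=429≡13 → n
o(14): 25·14+4=354≡16 → q

cnq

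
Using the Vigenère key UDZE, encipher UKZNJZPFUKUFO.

Repeat the key across the message: UDZEUDZEUDZEU
U(20)+U(20): 40≡14 → O
K(10)+D(3): 13 → N
Z(25)+Z(25): 50≡24 → Y
N(13)+E(4): 17 → R
J(9)+U(20): 29≡3 → D
Z(25)+D(3): 28≡2 → C
P(15)+Z(25): 40≡14 → O
F(5)+E(4): 9 → J
U(20)+U(20): 40≡14 → O
K(10)+D(3): 13 → N
U(20)+Z(25): 45≡19 → T
F(5)+E(4): 9 → J
O(14)+U(20): 34≡8 → I

ONYRDCOJONTJI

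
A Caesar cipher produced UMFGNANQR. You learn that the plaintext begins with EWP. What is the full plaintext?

From the crib: U(20)−E(4)=16, so the shift is 16.
Subtract 16 from each ciphertext letter:
U(20): 20−16=4 → E
M(12): 12−16=-4≡22 → W
F(5): 5−16=-11≡15 → P
G(6): 6−16=-10≡16 → Q
N(13): 13−16=-3≡23 → X
A(0): 0−16=-16≡10 → K
N(13): 13−16=-3≡23 → X
Q(16): 16−16=0 → A
R(17): 17−16=1 → B

EWPQXKXAB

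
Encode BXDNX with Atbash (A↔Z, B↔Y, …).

YCWMC

B(1) → Y(24)
X(23) → C(2)
D(3) → W(22)
N(13) → M(12)
X(23) → C(2)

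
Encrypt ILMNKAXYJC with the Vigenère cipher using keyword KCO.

SNAXMOHAXM

Repeat the key across the message: KCOKCOKCOK
I(8)+K(10): 18 → S
L(11)+C(2): 13 → N
M(12)+O(14): 26≡0 → A
N(13)+K(10): 23 → X
K(10)+C(2): 12 → M
A(0)+O(14): 14 → O
X(23)+K(10): 33≡7 → H
Y(24)+C(2): 26≡0 → A
J(9)+O(14): 23 → X
C(2)+K(10): 12 → M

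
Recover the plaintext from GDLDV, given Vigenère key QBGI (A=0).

QCFVF

Repeat the key across the ciphertext: QBGIQ
G(6)−Q(16): -10≡16 → Q
D(3)−B(1): 2 → C
L(11)−G(6): 5 → F
D(3)−I(8): -5≡21 → V
V(21)−Q(16): 5 → F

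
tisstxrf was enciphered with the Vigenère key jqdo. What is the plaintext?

Repeat the key across the ciphertext: jqdojqdo
t(19)−j(9): 10 → k
i(8)−q(16): -8≡18 → s
s(18)−d(3): 15 → p
s(18)−o(14): 4 → e
t(19)−j(9): 10 → k
x(23)−q(16): 7 → h
r(17)−d(3): 14 → o
f(5)−o(14): -9≡17 → r

kspekhor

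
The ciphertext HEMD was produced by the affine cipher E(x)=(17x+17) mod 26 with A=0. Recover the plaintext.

ENPQ

The inverse of 17 mod 26 is 23, since 17·23=391≡1. Apply D(y)=23·(y−17) mod 26:
H(7): 23·(7−17)=-230≡4 → E
E(4): 23·(4−17)=-299≡13 → N
M(12): 23·(12−17)=-115≡15 → P
D(3): 23·(3−17)=-322≡16 → Q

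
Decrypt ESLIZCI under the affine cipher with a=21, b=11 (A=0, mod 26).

The inverse of 21 mod 26 is 5, since 21·5=105≡1. Apply D(y)=5·(y−11) mod 26:
E(4): 5·(4−11)=-35≡17 → R
S(18): 5·(18−11)=35≡9 → J
L(11): 5·(11−11)=0 → A
I(8): 5·(8−11)=-15≡11 → L
Z(25): 5·(25−11)=70≡18 → S
C(2): 5·(2−11)=-45≡7 → H
I(8): 5·(8−11)=-15≡11 → L

RJALSHL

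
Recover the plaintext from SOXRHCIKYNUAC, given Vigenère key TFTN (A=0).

Repeat the key across the ciphertext: TFTNTFTNTFTNT
S(18)−T(19): -1≡25 → Z
O(14)−F(5): 9 → J
X(23)−T(19): 4 → E
R(17)−N(13): 4 → E
H(7)−T(19): -12≡14 → O
C(2)−F(5): -3≡23 → X
I(8)−T(19): -11≡15 → P
K(10)−N(13): -3≡23 → X
Y(24)−T(19): 5 → F
N(13)−F(5): 8 → I
U(20)−T(19): 1 → B
A(0)−N(13): -13≡13 → N
C(2)−T(19): -17≡9 → J

ZJEEOXPXFIBNJ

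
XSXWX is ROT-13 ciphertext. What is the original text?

X(23): 23−13=10 → K
S(18): 18−13=5 → F
X(23): 23−13=10 → K
W(22): 22−13=9 → J
X(23): 23−13=10 → K

KFKJK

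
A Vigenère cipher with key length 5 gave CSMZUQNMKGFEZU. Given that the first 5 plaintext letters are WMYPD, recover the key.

GGOKR

Subtract each crib letter from the matching ciphertext letter (mod 26):
C(2)−W(22)=-20≡6 → G
S(18)−M(12)=6 → G
M(12)−Y(24)=-12≡14 → O
Z(25)−P(15)=10 → K
U(20)−D(3)=17 → R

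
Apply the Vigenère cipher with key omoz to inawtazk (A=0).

wzovhmnj

Repeat the key across the message: omozomoz
i(8)+o(14): 22 → w
n(13)+m(12): 25 → z
a(0)+o(14): 14 → o
w(22)+z(25): 47≡21 → v
t(19)+o(14): 33≡7 → h
a(0)+m(12): 12 → m
z(25)+o(14): 39≡13 → n
k(10)+z(25): 35≡9 → j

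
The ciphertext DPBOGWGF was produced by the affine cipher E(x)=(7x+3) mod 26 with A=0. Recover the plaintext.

AYWJTZTE

The inverse of 7 mod 26 is 15, since 7·15=105≡1. Apply D(y)=15·(y−3) mod 26:
D(3): 15·(3−3)=0 → A
P(15): 15·(15−3)=180≡24 → Y
B(1): 15·(1−3)=-30≡22 → W
O(14): 15·(14−3)=165≡9 → J
G(6): 15·(6−3)=45≡19 → T
W(22): 15·(22−3)=285≡25 → Z
G(6): 15·(6−3)=45≡19 → T
F(5): 15·(5−3)=30≡4 → E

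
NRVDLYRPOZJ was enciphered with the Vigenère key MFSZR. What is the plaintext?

Repeat the key across the ciphertext: MFSZRMFSZRM
N(13)−M(12): 1 → B
R(17)−F(5): 12 → M
V(21)−S(18): 3 → D
D(3)−Z(25): -22≡4 → E
L(11)−R(17): -6≡20 → U
Y(24)−M(12): 12 → M
R(17)−F(5): 12 → M
P(15)−S(18): -3≡23 → X
O(14)−Z(25): -11≡15 → P
Z(25)−R(17): 8 → I
J(9)−M(12): -3≡23 → X

BMDEUMMXPIX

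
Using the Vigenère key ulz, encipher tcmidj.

nnlcoi

Repeat the key across the message: ulzulz
t(19)+u(20): 39≡13 → n
c(2)+l(11): 13 → n
m(12)+z(25): 37≡11 → l
i(8)+u(20): 28≡2 → c
d(3)+l(11): 14 → o
j(9)+z(25): 34≡8 → i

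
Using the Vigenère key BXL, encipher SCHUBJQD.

TZSVYURA

Repeat the key across the message: BXLBXLBX
S(18)+B(1): 19 → T
C(2)+X(23): 25 → Z
H(7)+L(11): 18 → S
U(20)+B(1): 21 → V
B(1)+X(23): 24 → Y
J(9)+L(11): 20 → U
Q(16)+B(1): 17 → R
D(3)+X(23): 26≡0 → A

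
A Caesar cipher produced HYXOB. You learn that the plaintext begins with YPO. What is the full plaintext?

From the crib: H(7)−Y(24)=-17≡9, so the shift is 9.
Subtract 9 from each ciphertext letter:
H(7): 7−9=-2≡24 → Y
Y(24): 24−9=15 → P
X(23): 23−9=14 → O
O(14): 14−9=5 → F
B(1): 1−9=-8≡18 → S

YPOFS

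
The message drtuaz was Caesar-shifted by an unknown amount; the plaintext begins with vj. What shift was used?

From the crib: d(3)−v(21)=-18≡8, so the shift is 8.

8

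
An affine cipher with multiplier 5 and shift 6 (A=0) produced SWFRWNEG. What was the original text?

SYFXYRKA

The inverse of 5 mod 26 is 21, since 5·21=105≡1. Apply D(y)=21·(y−6) mod 26:
S(18): 21·(18−6)=252≡18 → S
W(22): 21·(22−6)=336≡24 → Y
F(5): 21·(5−6)=-21≡5 → F
R(17): 21·(17−6)=231≡23 → X
W(22): 21·(22−6)=336≡24 → Y
N(13): 21·(13−6)=147≡17 → R
E(4): 21·(4−6)=-42≡10 → K
G(6): 21·(6−6)=0 → A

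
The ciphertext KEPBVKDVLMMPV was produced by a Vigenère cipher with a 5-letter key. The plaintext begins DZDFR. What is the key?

Subtract each crib letter from the matching ciphertext letter (mod 26):
K(10)−D(3)=7 → H
E(4)−Z(25)=-21≡5 → F
P(15)−D(3)=12 → M
B(1)−F(5)=-4≡22 → W
V(21)−R(17)=4 → E

HFMWE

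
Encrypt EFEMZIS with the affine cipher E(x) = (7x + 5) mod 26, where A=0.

E(4): 7·4+5=33≡7 → H
F(5): 7·5+5=40≡14 → O
E(4): 7·4+5=33≡7 → H
M(12): 7·12+5=89≡11 → L
Z(25): 7·25+5=180≡24 → Y
I(8): 7·8+5=61≡9 → J
S(18): 7·18+5=131≡1 → B

HOHLYJB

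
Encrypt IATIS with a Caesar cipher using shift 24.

I(8): 8+24=32≡6 → G
A(0): 0+24=24 → Y
T(19): 19+24=43≡17 → R
I(8): 8+24=32≡6 → G
S(18): 18+24=42≡16 → Q

GYRGQ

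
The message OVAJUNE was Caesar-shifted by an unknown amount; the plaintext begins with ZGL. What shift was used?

From the crib: O(14)−Z(25)=-11≡15, so the shift is 15.

15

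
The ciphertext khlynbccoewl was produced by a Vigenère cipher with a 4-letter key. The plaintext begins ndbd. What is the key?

Subtract each crib letter from the matching ciphertext letter (mod 26):
k(10)−n(13)=-3≡23 → x
h(7)−d(3)=4 → e
l(11)−b(1)=10 → k
y(24)−d(3)=21 → v

xekv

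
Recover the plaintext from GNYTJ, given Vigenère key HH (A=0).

Repeat the key across the ciphertext: HHHHH
G(6)−H(7): -1≡25 → Z
N(13)−H(7): 6 → G
Y(24)−H(7): 17 → R
T(19)−H(7): 12 → M
J(9)−H(7): 2 → C

ZGRMC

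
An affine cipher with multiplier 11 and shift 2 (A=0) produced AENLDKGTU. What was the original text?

The inverse of 11 mod 26 is 19, since 11·19=209≡1. Apply D(y)=19·(y−2) mod 26:
A(0): 19·(0−2)=-38≡14 → O
E(4): 19·(4−2)=38≡12 → M
N(13): 19·(13−2)=209≡1 → B
L(11): 19·(11−2)=171≡15 → P
D(3): 19·(3−2)=19 → T
K(10): 19·(10−2)=152≡22 → W
G(6): 19·(6−2)=76≡24 → Y
T(19): 19·(19−2)=323≡11 → L
U(20): 19·(20−2)=342≡4 → E

OMBPTWYLE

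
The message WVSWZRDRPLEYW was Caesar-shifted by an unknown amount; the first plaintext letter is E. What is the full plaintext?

EDAEHZLZXTMGE

From the crib: W(22)−E(4)=18, so the shift is 18.
Subtract 18 from each ciphertext letter:
W(22): 22−18=4 → E
V(21): 21−18=3 → D
S(18): 18−18=0 → A
W(22): 22−18=4 → E
Z(25): 25−18=7 → H
R(17): 17−18=-1≡25 → Z
D(3): 3−18=-15≡11 → L
R(17): 17−18=-1≡25 → Z
P(15): 15−18=-3≡23 → X
L(11): 11−18=-7≡19 → T
E(4): 4−18=-14≡12 → M
Y(24): 24−18=6 → G
W(22): 22−18=4 → E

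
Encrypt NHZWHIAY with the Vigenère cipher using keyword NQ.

AXMMUYNO

Repeat the key across the message: NQNQNQNQ
N(13)+N(13): 26≡0 → A
H(7)+Q(16): 23 → X
Z(25)+N(13): 38≡12 → M
W(22)+Q(16): 38≡12 → M
H(7)+N(13): 20 → U
I(8)+Q(16): 24 → Y
A(0)+N(13): 13 → N
Y(24)+Q(16): 40≡14 → O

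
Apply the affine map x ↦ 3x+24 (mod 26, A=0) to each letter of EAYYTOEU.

KYSSDOKG

E(4): 3·4+24=36≡10 → K
A(0): 3·0+24=24 → Y
Y(24): 3·24+24=96≡18 → S
Y(24): 3·24+24=96≡18 → S
T(19): 3·19+24=81≡3 → D
O(14): 3·14+24=66≡14 → O
E(4): 3·4+24=36≡10 → K
U(20): 3·20+24=84≡6 → G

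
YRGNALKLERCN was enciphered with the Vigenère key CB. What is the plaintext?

WQEMYKIKCQAM

Repeat the key across the ciphertext: CBCBCBCBCBCB
Y(24)−C(2): 22 → W
R(17)−B(1): 16 → Q
G(6)−C(2): 4 → E
N(13)−B(1): 12 → M
A(0)−C(2): -2≡24 → Y
L(11)−B(1): 10 → K
K(10)−C(2): 8 → I
L(11)−B(1): 10 → K
E(4)−C(2): 2 → C
R(17)−B(1): 16 → Q
C(2)−C(2): 0 → A
N(13)−B(1): 12 → M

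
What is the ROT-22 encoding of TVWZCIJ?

PRSVYEF

T(19): 19+22=41≡15 → P
V(21): 21+22=43≡17 → R
W(22): 22+22=44≡18 → S
Z(25): 25+22=47≡21 → V
C(2): 2+22=24 → Y
I(8): 8+22=30≡4 → E
J(9): 9+22=31≡5 → F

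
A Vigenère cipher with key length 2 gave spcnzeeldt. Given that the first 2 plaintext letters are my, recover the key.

gr

Subtract each crib letter from the matching ciphertext letter (mod 26):
s(18)−m(12)=6 → g
p(15)−y(24)=-9≡17 → r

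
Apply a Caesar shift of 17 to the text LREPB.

CIVGS

L(11): 11+17=28≡2 → C
R(17): 17+17=34≡8 → I
E(4): 4+17=21 → V
P(15): 15+17=32≡6 → G
B(1): 1+17=18 → S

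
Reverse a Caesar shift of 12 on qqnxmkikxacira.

eeblaywyloqwfo

q(16): 16−12=4 → e
q(16): 16−12=4 → e
n(13): 13−12=1 → b
x(23): 23−12=11 → l
m(12): 12−12=0 → a
k(10): 10−12=-2≡24 → y
i(8): 8−12=-4≡22 → w
k(10): 10−12=-2≡24 → y
x(23): 23−12=11 → l
a(0): 0−12=-12≡14 → o
c(2): 2−12=-10≡16 → q
i(8): 8−12=-4≡22 → w
r(17): 17−12=5 → f
a(0): 0−12=-12≡14 → o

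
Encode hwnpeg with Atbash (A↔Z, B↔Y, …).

h(7) → s(18)
w(22) → d(3)
n(13) → m(12)
p(15) → k(10)
e(4) → v(21)
g(6) → t(19)

sdmkvt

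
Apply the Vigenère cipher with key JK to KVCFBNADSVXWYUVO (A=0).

Repeat the key across the message: JKJKJKJKJKJKJKJK
K(10)+J(9): 19 → T
V(21)+K(10): 31≡5 → F
C(2)+J(9): 11 → L
F(5)+K(10): 15 → P
B(1)+J(9): 10 → K
N(13)+K(10): 23 → X
A(0)+J(9): 9 → J
D(3)+K(10): 13 → N
S(18)+J(9): 27≡1 → B
V(21)+K(10): 31≡5 → F
X(23)+J(9): 32≡6 → G
W(22)+K(10): 32≡6 → G
Y(24)+J(9): 33≡7 → H
U(20)+K(10): 30≡4 → E
V(21)+J(9): 30≡4 → E
O(14)+K(10): 24 → Y

TFLPKXJNBFGGHEEY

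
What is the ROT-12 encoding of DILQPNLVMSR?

D(3): 3+12=15 → P
I(8): 8+12=20 → U
L(11): 11+12=23 → X
Q(16): 16+12=28≡2 → C
P(15): 15+12=27≡1 → B
N(13): 13+12=25 → Z
L(11): 11+12=23 → X
V(21): 21+12=33≡7 → H
M(12): 12+12=24 → Y
S(18): 18+12=30≡4 → E
R(17): 17+12=29≡3 → D

PUXCBZXHYED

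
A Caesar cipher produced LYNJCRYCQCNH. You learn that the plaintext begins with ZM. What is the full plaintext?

ZMBXQFMQEQBV

From the crib: L(11)−Z(25)=-14≡12, so the shift is 12.
Subtract 12 from each ciphertext letter:
L(11): 11−12=-1≡25 → Z
Y(24): 24−12=12 → M
N(13): 13−12=1 → B
J(9): 9−12=-3≡23 → X
C(2): 2−12=-10≡16 → Q
R(17): 17−12=5 → F
Y(24): 24−12=12 → M
C(2): 2−12=-10≡16 → Q
Q(16): 16−12=4 → E
C(2): 2−12=-10≡16 → Q
N(13): 13−12=1 → B
H(7): 7−12=-5≡21 → V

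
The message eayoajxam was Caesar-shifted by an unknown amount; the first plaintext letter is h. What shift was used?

From the crib: e(4)−h(7)=-3≡23, so the shift is 23.

23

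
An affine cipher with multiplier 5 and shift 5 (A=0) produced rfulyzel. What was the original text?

sadwjefw

The inverse of 5 mod 26 is 21, since 5·21=105≡1. Apply D(y)=21·(y−5) mod 26:
r(17): 21·(17−5)=252≡18 → s
f(5): 21·(5−5)=0 → a
u(20): 21·(20−5)=315≡3 → d
l(11): 21·(11−5)=126≡22 → w
y(24): 21·(24−5)=399≡9 → j
z(25): 21·(25−5)=420≡4 → e
e(4): 21·(4−5)=-21≡5 → f
l(11): 21·(11−5)=126≡22 → w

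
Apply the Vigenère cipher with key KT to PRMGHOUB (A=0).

ZKWZRHEU

Repeat the key across the message: KTKTKTKT
P(15)+K(10): 25 → Z
R(17)+T(19): 36≡10 → K
M(12)+K(10): 22 → W
G(6)+T(19): 25 → Z
H(7)+K(10): 17 → R
O(14)+T(19): 33≡7 → H
U(20)+K(10): 30≡4 → E
B(1)+T(19): 20 → U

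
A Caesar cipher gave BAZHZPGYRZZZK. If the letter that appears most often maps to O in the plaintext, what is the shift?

The most frequent ciphertext letter is Z (appears 5 times).
Z is position 25; O is position 14.
Shift = 11.

11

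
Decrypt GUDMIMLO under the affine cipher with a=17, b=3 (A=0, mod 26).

RBAZLZCT

The inverse of 17 mod 26 is 23, since 17·23=391≡1. Apply D(y)=23·(y−3) mod 26:
G(6): 23·(6−3)=69≡17 → R
U(20): 23·(20−3)=391≡1 → B
D(3): 23·(3−3)=0 → A
M(12): 23·(12−3)=207≡25 → Z
I(8): 23·(8−3)=115≡11 → L
M(12): 23·(12−3)=207≡25 → Z
L(11): 23·(11−3)=184≡2 → C
O(14): 23·(14−3)=253≡19 → T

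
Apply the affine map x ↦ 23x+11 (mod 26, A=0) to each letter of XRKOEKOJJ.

X(23): 23·23+11=540≡20 → U
R(17): 23·17+11=402≡12 → M
K(10): 23·10+11=241≡7 → H
O(14): 23·14+11=333≡21 → V
E(4): 23·4+11=103≡25 → Z
K(10): 23·10+11=241≡7 → H
O(14): 23·14+11=333≡21 → V
J(9): 23·9+11=218≡10 → K
J(9): 23·9+11=218≡10 → K

UMHVZHVKK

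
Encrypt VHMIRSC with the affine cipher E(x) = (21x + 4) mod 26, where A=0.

V(21): 21·21+4=445≡3 → D
H(7): 21·7+4=151≡21 → V
M(12): 21·12+4=256≡22 → W
I(8): 21·8+4=172≡16 → Q
R(17): 21·17+4=361≡23 → X
S(18): 21·18+4=382≡18 → S
C(2): 21·2+4=46≡20 → U

DVWQXSU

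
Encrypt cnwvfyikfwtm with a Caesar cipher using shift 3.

c(2): 2+3=5 → f
n(13): 13+3=16 → q
w(22): 22+3=25 → z
v(21): 21+3=24 → y
f(5): 5+3=8 → i
y(24): 24+3=27≡1 → b
i(8): 8+3=11 → l
k(10): 10+3=13 → n
f(5): 5+3=8 → i
w(22): 22+3=25 → z
t(19): 19+3=22 → w
m(12): 12+3=15 → p

fqzyiblnizwp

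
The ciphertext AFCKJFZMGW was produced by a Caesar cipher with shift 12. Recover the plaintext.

OTQYXTNAUK

A(0): 0−12=-12≡14 → O
F(5): 5−12=-7≡19 → T
C(2): 2−12=-10≡16 → Q
K(10): 10−12=-2≡24 → Y
J(9): 9−12=-3≡23 → X
F(5): 5−12=-7≡19 → T
Z(25): 25−12=13 → N
M(12): 12−12=0 → A
G(6): 6−12=-6≡20 → U
W(22): 22−12=10 → K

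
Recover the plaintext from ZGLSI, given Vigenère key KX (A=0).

PJBVY

Repeat the key across the ciphertext: KXKXK
Z(25)−K(10): 15 → P
G(6)−X(23): -17≡9 → J
L(11)−K(10): 1 → B
S(18)−X(23): -5≡21 → V
I(8)−K(10): -2≡24 → Y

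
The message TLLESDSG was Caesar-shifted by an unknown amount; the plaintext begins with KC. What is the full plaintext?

KCCVJUJX

From the crib: T(19)−K(10)=9, so the shift is 9.
Subtract 9 from each ciphertext letter:
T(19): 19−9=10 → K
L(11): 11−9=2 → C
L(11): 11−9=2 → C
E(4): 4−9=-5≡21 → V
S(18): 18−9=9 → J
D(3): 3−9=-6≡20 → U
S(18): 18−9=9 → J
G(6): 6−9=-3≡23 → X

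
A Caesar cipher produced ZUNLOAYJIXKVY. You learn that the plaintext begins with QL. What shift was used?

From the crib: Z(25)−Q(16)=9, so the shift is 9.

9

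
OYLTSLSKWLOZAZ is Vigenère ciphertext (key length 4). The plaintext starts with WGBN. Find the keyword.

SSKG

Subtract each crib letter from the matching ciphertext letter (mod 26):
O(14)−W(22)=-8≡18 → S
Y(24)−G(6)=18 → S
L(11)−B(1)=10 → K
T(19)−N(13)=6 → G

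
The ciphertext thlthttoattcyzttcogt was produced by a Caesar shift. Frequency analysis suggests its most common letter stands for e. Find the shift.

15

The most frequent ciphertext letter is t (appears 9 times).
t is position 19; e is position 4.
Shift = 15.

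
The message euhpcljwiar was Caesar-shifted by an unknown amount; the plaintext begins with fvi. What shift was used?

From the crib: e(4)−f(5)=-1≡25, so the shift is 25.

25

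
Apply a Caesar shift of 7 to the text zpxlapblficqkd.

z(25): 25+7=32≡6 → g
p(15): 15+7=22 → w
x(23): 23+7=30≡4 → e
l(11): 11+7=18 → s
a(0): 0+7=7 → h
p(15): 15+7=22 → w
b(1): 1+7=8 → i
l(11): 11+7=18 → s
f(5): 5+7=12 → m
i(8): 8+7=15 → p
c(2): 2+7=9 → j
q(16): 16+7=23 → x
k(10): 10+7=17 → r
d(3): 3+7=10 → k

gweshwismpjxrk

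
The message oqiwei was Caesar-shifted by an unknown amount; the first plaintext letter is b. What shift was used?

From the crib: o(14)−b(1)=13, so the shift is 13.

13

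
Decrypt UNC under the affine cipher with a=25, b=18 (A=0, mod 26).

YFQ

The inverse of 25 mod 26 is 25, since 25·25=625≡1. Apply D(y)=25·(y−18) mod 26:
U(20): 25·(20−18)=50≡24 → Y
N(13): 25·(13−18)=-125≡5 → F
C(2): 25·(2−18)=-400≡16 → Q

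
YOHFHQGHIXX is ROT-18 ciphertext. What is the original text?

GWPNPYOPQFF

Y(24): 24−18=6 → G
O(14): 14−18=-4≡22 → W
H(7): 7−18=-11≡15 → P
F(5): 5−18=-13≡13 → N
H(7): 7−18=-11≡15 → P
Q(16): 16−18=-2≡24 → Y
G(6): 6−18=-12≡14 → O
H(7): 7−18=-11≡15 → P
I(8): 8−18=-10≡16 → Q
X(23): 23−18=5 → F
X(23): 23−18=5 → F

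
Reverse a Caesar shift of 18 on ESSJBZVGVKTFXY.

MAARJHDODSBNFG

E(4): 4−18=-14≡12 → M
S(18): 18−18=0 → A
S(18): 18−18=0 → A
J(9): 9−18=-9≡17 → R
B(1): 1−18=-17≡9 → J
Z(25): 25−18=7 → H
V(21): 21−18=3 → D
G(6): 6−18=-12≡14 → O
V(21): 21−18=3 → D
K(10): 10−18=-8≡18 → S
T(19): 19−18=1 → B
F(5): 5−18=-13≡13 → N
X(23): 23−18=5 → F
Y(24): 24−18=6 → G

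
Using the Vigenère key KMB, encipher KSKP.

Repeat the key across the message: KMBK
K(10)+K(10): 20 → U
S(18)+M(12): 30≡4 → E
K(10)+B(1): 11 → L
P(15)+K(10): 25 → Z

UELZ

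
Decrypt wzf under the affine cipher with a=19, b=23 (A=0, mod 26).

The inverse of 19 mod 26 is 11, since 19·11=209≡1. Apply D(y)=11·(y−23) mod 26:
w(22): 11·(22−23)=-11≡15 → p
z(25): 11·(25−23)=22 → w
f(5): 11·(5−23)=-198≡10 → k

pwk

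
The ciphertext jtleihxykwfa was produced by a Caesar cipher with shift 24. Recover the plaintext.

j(9): 9−24=-15≡11 → l
t(19): 19−24=-5≡21 → v
l(11): 11−24=-13≡13 → n
e(4): 4−24=-20≡6 → g
i(8): 8−24=-16≡10 → k
h(7): 7−24=-17≡9 → j
x(23): 23−24=-1≡25 → z
y(24): 24−24=0 → a
k(10): 10−24=-14≡12 → m
w(22): 22−24=-2≡24 → y
f(5): 5−24=-19≡7 → h
a(0): 0−24=-24≡2 → c

lvngkjzamyhc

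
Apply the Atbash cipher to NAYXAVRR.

MZBCZEII

N(13) → M(12)
A(0) → Z(25)
Y(24) → B(1)
X(23) → C(2)
A(0) → Z(25)
V(21) → E(4)
R(17) → I(8)
R(17) → I(8)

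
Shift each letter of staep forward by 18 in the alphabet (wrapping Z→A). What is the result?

s(18): 18+18=36≡10 → k
t(19): 19+18=37≡11 → l
a(0): 0+18=18 → s
e(4): 4+18=22 → w
p(15): 15+18=33≡7 → h

klswh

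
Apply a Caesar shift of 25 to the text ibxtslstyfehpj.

hawsrkrsxedgoi

i(8): 8+25=33≡7 → h
b(1): 1+25=26≡0 → a
x(23): 23+25=48≡22 → w
t(19): 19+25=44≡18 → s
s(18): 18+25=43≡17 → r
l(11): 11+25=36≡10 → k
s(18): 18+25=43≡17 → r
t(19): 19+25=44≡18 → s
y(24): 24+25=49≡23 → x
f(5): 5+25=30≡4 → e
e(4): 4+25=29≡3 → d
h(7): 7+25=32≡6 → g
p(15): 15+25=40≡14 → o
j(9): 9+25=34≡8 → i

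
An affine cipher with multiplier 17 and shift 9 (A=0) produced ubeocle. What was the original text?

The inverse of 17 mod 26 is 23, since 17·23=391≡1. Apply D(y)=23·(y−9) mod 26:
u(20): 23·(20−9)=253≡19 → t
b(1): 23·(1−9)=-184≡24 → y
e(4): 23·(4−9)=-115≡15 → p
o(14): 23·(14−9)=115≡11 → l
c(2): 23·(2−9)=-161≡21 → v
l(11): 23·(11−9)=46≡20 → u
e(4): 23·(4−9)=-115≡15 → p

typlvup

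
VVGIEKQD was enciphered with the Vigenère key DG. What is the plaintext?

SPDCBENX

Repeat the key across the ciphertext: DGDGDGDG
V(21)−D(3): 18 → S
V(21)−G(6): 15 → P
G(6)−D(3): 3 → D
I(8)−G(6): 2 → C
E(4)−D(3): 1 → B
K(10)−G(6): 4 → E
Q(16)−D(3): 13 → N
D(3)−G(6): -3≡23 → X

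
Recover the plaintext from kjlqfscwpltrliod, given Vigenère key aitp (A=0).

kbsbfkjhpdaclavo

Repeat the key across the ciphertext: aitpaitpaitpaitp
k(10)−a(0): 10 → k
j(9)−i(8): 1 → b
l(11)−t(19): -8≡18 → s
q(16)−p(15): 1 → b
f(5)−a(0): 5 → f
s(18)−i(8): 10 → k
c(2)−t(19): -17≡9 → j
w(22)−p(15): 7 → h
p(15)−a(0): 15 → p
l(11)−i(8): 3 → d
t(19)−t(19): 0 → a
r(17)−p(15): 2 → c
l(11)−a(0): 11 → l
i(8)−i(8): 0 → a
o(14)−t(19): -5≡21 → v
d(3)−p(15): -12≡14 → o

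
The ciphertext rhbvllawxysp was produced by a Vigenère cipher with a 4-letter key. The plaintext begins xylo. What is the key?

ujqh

Subtract each crib letter from the matching ciphertext letter (mod 26):
r(17)−x(23)=-6≡20 → u
h(7)−y(24)=-17≡9 → j
b(1)−l(11)=-10≡16 → q
v(21)−o(14)=7 → h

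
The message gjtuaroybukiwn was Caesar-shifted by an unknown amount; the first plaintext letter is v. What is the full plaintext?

vyijpgdnqjzxlc

From the crib: g(6)−v(21)=-15≡11, so the shift is 11.
Subtract 11 from each ciphertext letter:
g(6): 6−11=-5≡21 → v
j(9): 9−11=-2≡24 → y
t(19): 19−11=8 → i
u(20): 20−11=9 → j
a(0): 0−11=-11≡15 → p
r(17): 17−11=6 → g
o(14): 14−11=3 → d
y(24): 24−11=13 → n
b(1): 1−11=-10≡16 → q
u(20): 20−11=9 → j
k(10): 10−11=-1≡25 → z
i(8): 8−11=-3≡23 → x
w(22): 22−11=11 → l
n(13): 13−11=2 → c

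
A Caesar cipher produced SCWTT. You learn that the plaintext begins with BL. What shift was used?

From the crib: S(18)−B(1)=17, so the shift is 17.

17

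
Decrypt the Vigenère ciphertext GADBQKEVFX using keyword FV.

BFYGLPZAAC

Repeat the key across the ciphertext: FVFVFVFVFV
G(6)−F(5): 1 → B
A(0)−V(21): -21≡5 → F
D(3)−F(5): -2≡24 → Y
B(1)−V(21): -20≡6 → G
Q(16)−F(5): 11 → L
K(10)−V(21): -11≡15 → P
E(4)−F(5): -1≡25 → Z
V(21)−V(21): 0 → A
F(5)−F(5): 0 → A
X(23)−V(21): 2 → C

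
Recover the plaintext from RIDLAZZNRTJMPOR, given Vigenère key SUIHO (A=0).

ZOVEMHFFKFRSHHD

Repeat the key across the ciphertext: SUIHOSUIHOSUIHO
R(17)−S(18): -1≡25 → Z
I(8)−U(20): -12≡14 → O
D(3)−I(8): -5≡21 → V
L(11)−H(7): 4 → E
A(0)−O(14): -14≡12 → M
Z(25)−S(18): 7 → H
Z(25)−U(20): 5 → F
N(13)−I(8): 5 → F
R(17)−H(7): 10 → K
T(19)−O(14): 5 → F
J(9)−S(18): -9≡17 → R
M(12)−U(20): -8≡18 → S
P(15)−I(8): 7 → H
O(14)−H(7): 7 → H
R(17)−O(14): 3 → D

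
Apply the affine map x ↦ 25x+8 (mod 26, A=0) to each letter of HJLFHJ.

H(7): 25·7+8=183≡1 → B
J(9): 25·9+8=233≡25 → Z
L(11): 25·11+8=283≡23 → X
F(5): 25·5+8=133≡3 → D
H(7): 25·7+8=183≡1 → B
J(9): 25·9+8=233≡25 → Z

BZXDBZ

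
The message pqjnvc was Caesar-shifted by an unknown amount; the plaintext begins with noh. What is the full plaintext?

nohlta

From the crib: p(15)−n(13)=2, so the shift is 2.
Subtract 2 from each ciphertext letter:
p(15): 15−2=13 → n
q(16): 16−2=14 → o
j(9): 9−2=7 → h
n(13): 13−2=11 → l
v(21): 21−2=19 → t
c(2): 2−2=0 → a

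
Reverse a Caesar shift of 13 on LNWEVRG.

L(11): 11−13=-2≡24 → Y
N(13): 13−13=0 → A
W(22): 22−13=9 → J
E(4): 4−13=-9≡17 → R
V(21): 21−13=8 → I
R(17): 17−13=4 → E
G(6): 6−13=-7≡19 → T

YAJRIET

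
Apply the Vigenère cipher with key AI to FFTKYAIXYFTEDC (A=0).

FNTSYIIFYNTMDK

Repeat the key across the message: AIAIAIAIAIAIAI
F(5)+A(0): 5 → F
F(5)+I(8): 13 → N
T(19)+A(0): 19 → T
K(10)+I(8): 18 → S
Y(24)+A(0): 24 → Y
A(0)+I(8): 8 → I
I(8)+A(0): 8 → I
X(23)+I(8): 31≡5 → F
Y(24)+A(0): 24 → Y
F(5)+I(8): 13 → N
T(19)+A(0): 19 → T
E(4)+I(8): 12 → M
D(3)+A(0): 3 → D
C(2)+I(8): 10 → K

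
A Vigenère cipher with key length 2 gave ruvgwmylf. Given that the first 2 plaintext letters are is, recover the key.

jc

Subtract each crib letter from the matching ciphertext letter (mod 26):
r(17)−i(8)=9 → j
u(20)−s(18)=2 → c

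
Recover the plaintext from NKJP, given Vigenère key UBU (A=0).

Repeat the key across the ciphertext: UBUU
N(13)−U(20): -7≡19 → T
K(10)−B(1): 9 → J
J(9)−U(20): -11≡15 → P
P(15)−U(20): -5≡21 → V

TJPV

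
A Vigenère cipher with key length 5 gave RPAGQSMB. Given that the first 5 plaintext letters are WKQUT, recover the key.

Subtract each crib letter from the matching ciphertext letter (mod 26):
R(17)−W(22)=-5≡21 → V
P(15)−K(10)=5 → F
A(0)−Q(16)=-16≡10 → K
G(6)−U(20)=-14≡12 → M
Q(16)−T(19)=-3≡23 → X

VFKMX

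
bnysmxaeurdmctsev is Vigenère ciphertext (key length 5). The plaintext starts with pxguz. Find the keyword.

mqsyn

Subtract each crib letter from the matching ciphertext letter (mod 26):
b(1)−p(15)=-14≡12 → m
n(13)−x(23)=-10≡16 → q
y(24)−g(6)=18 → s
s(18)−u(20)=-2≡24 → y
m(12)−z(25)=-13≡13 → n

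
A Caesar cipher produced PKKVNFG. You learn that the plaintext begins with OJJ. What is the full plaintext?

From the crib: P(15)−O(14)=1, so the shift is 1.
Subtract 1 from each ciphertext letter:
P(15): 15−1=14 → O
K(10): 10−1=9 → J
K(10): 10−1=9 → J
V(21): 21−1=20 → U
N(13): 13−1=12 → M
F(5): 5−1=4 → E
G(6): 6−1=5 → F

OJJUMEF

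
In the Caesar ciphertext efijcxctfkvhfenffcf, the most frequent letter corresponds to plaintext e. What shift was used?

The most frequent ciphertext letter is f (appears 6 times).
f is position 5; e is position 4.
Shift = 1.

1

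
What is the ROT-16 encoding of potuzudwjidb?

p(15): 15+16=31≡5 → f
o(14): 14+16=30≡4 → e
t(19): 19+16=35≡9 → j
u(20): 20+16=36≡10 → k
z(25): 25+16=41≡15 → p
u(20): 20+16=36≡10 → k
d(3): 3+16=19 → t
w(22): 22+16=38≡12 → m
j(9): 9+16=25 → z
i(8): 8+16=24 → y
d(3): 3+16=19 → t
b(1): 1+16=17 → r

fejkpktmzytr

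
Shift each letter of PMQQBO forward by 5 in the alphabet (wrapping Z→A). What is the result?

URVVGT

P(15): 15+5=20 → U
M(12): 12+5=17 → R
Q(16): 16+5=21 → V
Q(16): 16+5=21 → V
B(1): 1+5=6 → G
O(14): 14+5=19 → T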